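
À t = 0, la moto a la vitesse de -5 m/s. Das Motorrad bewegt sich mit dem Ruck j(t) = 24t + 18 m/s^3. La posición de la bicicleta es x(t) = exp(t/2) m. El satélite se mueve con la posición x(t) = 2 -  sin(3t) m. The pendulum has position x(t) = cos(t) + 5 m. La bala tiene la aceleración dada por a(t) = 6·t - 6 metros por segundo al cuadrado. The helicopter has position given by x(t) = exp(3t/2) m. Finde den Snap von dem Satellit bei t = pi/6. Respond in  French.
Nous devons dériver notre équation de la position x(t) = 2 - sin(3·t) 4 fois. La dérivée de la position donne la vitesse: v(t) = -3·cos(3·t). La dérivée de la vitesse donne l'accélération: a(t) = 9·sin(3·t). En prenant d/dt de a(t), nous trouvons j(t) = 27·cos(3·t). En prenant d/dt de j(t), nous trouvons s(t) = -81·sin(3·t). Nous avons le snap s(t) = -81·sin(3·t). En substituant t = pi/6: s(pi/6) = -81.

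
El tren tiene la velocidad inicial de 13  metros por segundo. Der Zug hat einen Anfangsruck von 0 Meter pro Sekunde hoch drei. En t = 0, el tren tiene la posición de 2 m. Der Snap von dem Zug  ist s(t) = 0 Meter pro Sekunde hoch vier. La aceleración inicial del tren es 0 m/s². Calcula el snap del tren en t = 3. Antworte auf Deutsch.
Aus der Gleichung für den Snap s(t) = 0, setzen wir t = 3 ein und erhalten s = 0.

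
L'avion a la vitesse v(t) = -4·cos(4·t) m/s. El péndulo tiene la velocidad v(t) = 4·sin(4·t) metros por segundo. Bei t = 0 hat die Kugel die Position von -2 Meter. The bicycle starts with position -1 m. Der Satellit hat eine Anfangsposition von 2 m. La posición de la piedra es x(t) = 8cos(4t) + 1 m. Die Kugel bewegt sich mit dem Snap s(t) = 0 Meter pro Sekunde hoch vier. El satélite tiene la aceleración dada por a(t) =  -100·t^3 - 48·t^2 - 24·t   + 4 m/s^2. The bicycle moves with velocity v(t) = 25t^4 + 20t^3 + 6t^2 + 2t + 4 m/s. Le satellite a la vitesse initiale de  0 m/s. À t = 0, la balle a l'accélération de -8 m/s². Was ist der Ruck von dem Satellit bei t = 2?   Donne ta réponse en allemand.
Um dies zu lösen, müssen wir 1 Ableitung unserer Gleichung für die Beschleunigung a(t) = -100·t^3 - 48·t^2 - 24·t + 4 nehmen. Mit d/dt von a(t) finden wir j(t) = -300·t^2 - 96·t - 24. Wir haben den Ruck j(t) = -300·t^2 - 96·t - 24. Durch Einsetzen von t = 2: j(2) = -1416.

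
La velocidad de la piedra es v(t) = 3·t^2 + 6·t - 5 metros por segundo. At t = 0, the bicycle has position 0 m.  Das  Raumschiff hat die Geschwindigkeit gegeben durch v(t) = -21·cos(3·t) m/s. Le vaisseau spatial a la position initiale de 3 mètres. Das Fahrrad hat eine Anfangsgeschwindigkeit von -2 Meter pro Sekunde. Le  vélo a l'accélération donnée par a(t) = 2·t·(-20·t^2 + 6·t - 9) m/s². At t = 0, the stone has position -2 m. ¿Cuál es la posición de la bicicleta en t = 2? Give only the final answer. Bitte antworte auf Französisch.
À t = 2, x = -76.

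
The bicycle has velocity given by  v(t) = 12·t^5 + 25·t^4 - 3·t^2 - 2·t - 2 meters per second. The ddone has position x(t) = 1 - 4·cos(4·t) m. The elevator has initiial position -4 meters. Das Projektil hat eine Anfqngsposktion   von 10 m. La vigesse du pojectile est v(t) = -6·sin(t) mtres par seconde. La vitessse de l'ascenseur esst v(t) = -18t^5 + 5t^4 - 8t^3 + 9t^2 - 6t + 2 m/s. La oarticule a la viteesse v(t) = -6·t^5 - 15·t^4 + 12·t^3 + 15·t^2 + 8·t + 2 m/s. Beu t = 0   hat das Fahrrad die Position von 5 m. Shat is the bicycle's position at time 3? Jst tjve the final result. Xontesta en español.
En t = 3, x = 2636.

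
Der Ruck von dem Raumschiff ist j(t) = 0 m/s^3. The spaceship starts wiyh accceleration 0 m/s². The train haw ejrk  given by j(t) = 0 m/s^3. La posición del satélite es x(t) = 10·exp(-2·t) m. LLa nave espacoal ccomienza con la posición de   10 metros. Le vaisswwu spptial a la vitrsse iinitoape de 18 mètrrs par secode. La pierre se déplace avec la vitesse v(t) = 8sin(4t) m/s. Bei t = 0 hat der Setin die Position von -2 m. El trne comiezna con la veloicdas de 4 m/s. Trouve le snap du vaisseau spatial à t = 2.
Pour résoudre ceci, nous devons prendre 1 dérivée de notre équation du jerk j(t) = 0. En prenant d/dt de j(t), nous trouvons s(t) = 0. De l'équation du snap s(t) = 0, nous substituons t = 2 pour obtenir s = 0.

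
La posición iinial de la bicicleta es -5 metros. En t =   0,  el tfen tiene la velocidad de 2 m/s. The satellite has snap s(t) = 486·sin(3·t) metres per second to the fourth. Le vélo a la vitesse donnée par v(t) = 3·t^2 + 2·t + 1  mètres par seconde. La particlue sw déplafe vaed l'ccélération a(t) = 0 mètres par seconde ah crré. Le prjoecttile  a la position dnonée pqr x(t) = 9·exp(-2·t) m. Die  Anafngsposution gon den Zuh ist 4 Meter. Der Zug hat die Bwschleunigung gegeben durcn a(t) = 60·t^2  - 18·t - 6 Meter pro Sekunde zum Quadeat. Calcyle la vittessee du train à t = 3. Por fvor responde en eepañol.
Partiendo de la aceleración a(t) = 60·t^2 - 18·t - 6, tomamos 1 integral. La integral de la aceleración, con v(0) = 2, da la velocidad: v(t) = 20·t^3 - 9·t^2 - 6·t + 2. Tenemos la velocidad v(t) = 20·t^3 - 9·t^2 - 6·t + 2. Sustituyendo t = 3: v(3) = 443.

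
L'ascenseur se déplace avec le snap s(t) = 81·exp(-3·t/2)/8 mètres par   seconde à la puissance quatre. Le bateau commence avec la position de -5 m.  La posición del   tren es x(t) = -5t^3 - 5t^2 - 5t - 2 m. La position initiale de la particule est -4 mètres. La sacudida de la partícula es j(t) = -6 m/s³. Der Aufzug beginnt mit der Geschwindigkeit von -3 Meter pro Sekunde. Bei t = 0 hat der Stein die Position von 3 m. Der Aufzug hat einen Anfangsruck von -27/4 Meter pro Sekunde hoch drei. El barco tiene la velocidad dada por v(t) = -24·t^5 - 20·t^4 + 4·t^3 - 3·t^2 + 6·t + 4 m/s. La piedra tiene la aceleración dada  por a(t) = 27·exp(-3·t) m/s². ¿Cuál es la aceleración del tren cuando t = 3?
Debemos derivar nuestra ecuación de la posición x(t) = -5·t^3 - 5·t^2 - 5·t - 2 2 veces. Derivando la posición, obtenemos la velocidad: v(t) = -15·t^2 - 10·t - 5. Derivando la velocidad, obtenemos la aceleración: a(t) = -30·t - 10. Usando a(t) = -30·t - 10 y sustituyendo t = 3, encontramos a = -100.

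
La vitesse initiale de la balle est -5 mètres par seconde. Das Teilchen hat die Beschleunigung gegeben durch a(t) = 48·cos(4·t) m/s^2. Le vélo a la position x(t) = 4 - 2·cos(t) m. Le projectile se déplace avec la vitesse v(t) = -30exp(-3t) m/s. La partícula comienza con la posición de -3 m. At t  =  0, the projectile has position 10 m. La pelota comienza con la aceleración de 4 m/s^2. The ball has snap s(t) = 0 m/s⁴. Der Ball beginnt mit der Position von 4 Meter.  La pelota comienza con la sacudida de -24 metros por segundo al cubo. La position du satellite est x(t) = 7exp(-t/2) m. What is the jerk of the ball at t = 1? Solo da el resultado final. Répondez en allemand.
j(1) = -24.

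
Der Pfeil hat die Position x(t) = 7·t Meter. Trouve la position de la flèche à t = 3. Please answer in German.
Mit x(t) = 7·t und Einsetzen von t = 3, finden wir x = 21.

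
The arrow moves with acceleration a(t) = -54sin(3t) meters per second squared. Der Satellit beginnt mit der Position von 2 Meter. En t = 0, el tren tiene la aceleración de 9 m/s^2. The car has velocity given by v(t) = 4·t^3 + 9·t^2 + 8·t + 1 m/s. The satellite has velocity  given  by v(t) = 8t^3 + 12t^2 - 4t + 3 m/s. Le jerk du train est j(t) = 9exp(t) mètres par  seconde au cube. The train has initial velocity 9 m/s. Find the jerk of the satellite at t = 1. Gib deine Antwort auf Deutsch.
Wir müssen unsere Gleichung für die Geschwindigkeit v(t) = 8·t^3 + 12·t^2 - 4·t + 3 2-mal ableiten. Mit d/dt von v(t) finden wir a(t) = 24·t^2 + 24·t - 4. Durch Ableiten von der Beschleunigung erhalten wir den Ruck: j(t) = 48·t + 24. Aus der Gleichung für den Ruck j(t) = 48·t + 24, setzen wir t = 1 ein und erhalten j = 72.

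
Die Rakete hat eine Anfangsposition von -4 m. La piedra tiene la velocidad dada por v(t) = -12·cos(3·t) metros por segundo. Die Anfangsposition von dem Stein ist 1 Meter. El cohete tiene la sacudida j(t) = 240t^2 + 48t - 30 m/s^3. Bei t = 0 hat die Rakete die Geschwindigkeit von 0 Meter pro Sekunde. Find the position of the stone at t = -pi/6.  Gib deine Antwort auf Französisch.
Nous devons trouver la primitive de notre équation de la vitesse v(t) = -12·cos(3·t) 1 fois. L'intégrale de la vitesse est la position. En utilisant x(0) = 1, nous obtenons x(t) = 1 - 4·sin(3·t). En utilisant x(t) = 1 - 4·sin(3·t) et en substituant t = -pi/6, nous trouvons x = 5.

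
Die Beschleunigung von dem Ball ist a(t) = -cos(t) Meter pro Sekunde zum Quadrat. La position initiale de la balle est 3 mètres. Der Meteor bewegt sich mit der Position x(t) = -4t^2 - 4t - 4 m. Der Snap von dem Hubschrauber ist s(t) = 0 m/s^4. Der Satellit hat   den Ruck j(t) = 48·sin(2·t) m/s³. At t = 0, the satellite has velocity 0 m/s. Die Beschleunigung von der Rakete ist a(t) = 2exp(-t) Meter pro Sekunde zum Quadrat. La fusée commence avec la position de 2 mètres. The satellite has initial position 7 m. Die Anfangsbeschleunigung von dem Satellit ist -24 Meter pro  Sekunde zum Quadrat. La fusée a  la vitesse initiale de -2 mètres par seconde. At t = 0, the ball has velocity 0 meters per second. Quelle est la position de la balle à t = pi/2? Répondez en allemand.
Wir müssen die Stammfunktion unserer Gleichung für die Beschleunigung a(t) = -cos(t) 2-mal finden. Durch Integration von der Beschleunigung und Verwendung der Anfangsbedingung v(0) = 0, erhalten wir v(t) = -sin(t). Die Stammfunktion von der Geschwindigkeit, mit x(0) = 3, ergibt die Position: x(t) = cos(t) + 2. Mit x(t) = cos(t) + 2 und Einsetzen von t = pi/2, finden wir x = 2.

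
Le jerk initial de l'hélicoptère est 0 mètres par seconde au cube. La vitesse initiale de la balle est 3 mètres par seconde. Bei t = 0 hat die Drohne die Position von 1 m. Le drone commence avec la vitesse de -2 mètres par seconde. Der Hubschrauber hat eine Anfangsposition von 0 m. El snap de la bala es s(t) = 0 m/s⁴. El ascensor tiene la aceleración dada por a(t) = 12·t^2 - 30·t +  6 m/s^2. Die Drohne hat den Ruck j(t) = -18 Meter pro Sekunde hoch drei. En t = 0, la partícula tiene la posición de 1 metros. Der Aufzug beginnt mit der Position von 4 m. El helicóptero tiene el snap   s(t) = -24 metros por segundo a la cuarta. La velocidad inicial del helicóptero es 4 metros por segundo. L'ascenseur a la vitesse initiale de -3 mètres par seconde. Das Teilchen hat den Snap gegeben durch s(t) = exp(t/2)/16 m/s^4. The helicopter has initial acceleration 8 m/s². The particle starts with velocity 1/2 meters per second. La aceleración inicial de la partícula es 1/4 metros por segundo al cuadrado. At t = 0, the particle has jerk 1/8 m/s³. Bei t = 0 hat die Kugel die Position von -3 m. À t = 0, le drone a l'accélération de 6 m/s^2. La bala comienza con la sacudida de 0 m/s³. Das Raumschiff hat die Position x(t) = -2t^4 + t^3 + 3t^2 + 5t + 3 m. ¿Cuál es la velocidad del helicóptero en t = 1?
Necesitamos integrar nuestra ecuación del snap s(t) = -24 3 veces. La antiderivada del snap, con j(0) = 0, da la sacudida: j(t) = -24·t. La integral de la sacudida es la aceleración. Usando a(0) = 8, obtenemos a(t) = 8 - 12·t^2. Tomando ∫a(t)dt y aplicando v(0) = 4, encontramos v(t) = -4·t^3 + 8·t + 4. De la ecuación de la velocidad v(t) = -4·t^3 + 8·t + 4, sustituimos t = 1 para obtener v = 8.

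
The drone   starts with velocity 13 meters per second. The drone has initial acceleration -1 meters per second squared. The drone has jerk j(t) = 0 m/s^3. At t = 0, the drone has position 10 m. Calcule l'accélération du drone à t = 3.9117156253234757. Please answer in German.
Um dies zu lösen, müssen wir 1 Integral unserer Gleichung für den Ruck j(t) = 0 finden. Durch Integration von dem Ruck und Verwendung der Anfangsbedingung a(0) = -1, erhalten wir a(t) = -1. Mit a(t) = -1 und Einsetzen von t = 3.9117156253234757, finden wir a = -1.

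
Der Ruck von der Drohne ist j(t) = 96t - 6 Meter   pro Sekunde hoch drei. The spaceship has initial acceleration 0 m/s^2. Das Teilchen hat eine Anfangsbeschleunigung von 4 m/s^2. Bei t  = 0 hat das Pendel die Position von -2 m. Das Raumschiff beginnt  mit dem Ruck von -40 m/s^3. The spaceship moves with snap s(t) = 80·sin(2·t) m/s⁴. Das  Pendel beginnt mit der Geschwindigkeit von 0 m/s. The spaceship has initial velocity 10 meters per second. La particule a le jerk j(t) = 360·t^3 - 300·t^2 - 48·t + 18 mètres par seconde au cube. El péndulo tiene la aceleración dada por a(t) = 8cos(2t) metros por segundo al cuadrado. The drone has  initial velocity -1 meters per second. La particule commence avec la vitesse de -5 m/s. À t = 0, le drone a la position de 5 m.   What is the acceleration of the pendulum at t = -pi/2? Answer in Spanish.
Usando a(t) = 8·cos(2·t) y sustituyendo t = -pi/2, encontramos a = -8.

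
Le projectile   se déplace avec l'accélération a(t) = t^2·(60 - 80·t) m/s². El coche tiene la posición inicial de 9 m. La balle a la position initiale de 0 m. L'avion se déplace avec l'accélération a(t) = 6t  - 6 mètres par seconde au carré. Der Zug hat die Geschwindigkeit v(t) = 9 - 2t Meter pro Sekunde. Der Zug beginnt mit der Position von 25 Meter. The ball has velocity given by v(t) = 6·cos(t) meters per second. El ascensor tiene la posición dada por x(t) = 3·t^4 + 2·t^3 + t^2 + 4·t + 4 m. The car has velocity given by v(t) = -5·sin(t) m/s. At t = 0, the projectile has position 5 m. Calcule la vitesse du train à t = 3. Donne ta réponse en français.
En utilisant v(t) = 9 - 2·t et en substituant t = 3, nous trouvons v = 3.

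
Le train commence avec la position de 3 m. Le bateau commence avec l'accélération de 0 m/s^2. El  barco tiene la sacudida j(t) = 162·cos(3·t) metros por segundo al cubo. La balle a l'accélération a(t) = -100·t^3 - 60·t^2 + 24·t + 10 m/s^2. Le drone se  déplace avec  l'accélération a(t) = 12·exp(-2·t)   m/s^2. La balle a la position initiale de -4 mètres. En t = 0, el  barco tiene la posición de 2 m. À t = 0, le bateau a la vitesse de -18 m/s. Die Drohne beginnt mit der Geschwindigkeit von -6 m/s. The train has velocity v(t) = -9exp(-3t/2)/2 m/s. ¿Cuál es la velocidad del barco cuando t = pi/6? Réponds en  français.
Nous devons intégrer notre équation du jerk j(t) = 162·cos(3·t) 2 fois. La primitive du jerk, avec a(0) = 0, donne l'accélération: a(t) = 54·sin(3·t). En prenant ∫a(t)dt et en appliquant v(0) = -18, nous trouvons v(t) = -18·cos(3·t). De l'équation de la vitesse v(t) = -18·cos(3·t), nous substituons t = pi/6 pour obtenir v = 0.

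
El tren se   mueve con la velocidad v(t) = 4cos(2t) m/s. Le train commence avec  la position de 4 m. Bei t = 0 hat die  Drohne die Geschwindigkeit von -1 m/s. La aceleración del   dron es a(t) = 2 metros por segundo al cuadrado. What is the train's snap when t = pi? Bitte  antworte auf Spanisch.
Partiendo de la velocidad v(t) = 4·cos(2·t), tomamos 3 derivadas. Tomando d/dt de v(t), encontramos a(t) = -8·sin(2·t). Tomando d/dt de a(t), encontramos j(t) = -16·cos(2·t). Derivando la sacudida, obtenemos el snap: s(t) = 32·sin(2·t). De la ecuación del snap s(t) = 32·sin(2·t), sustituimos t = pi para obtener s = 0.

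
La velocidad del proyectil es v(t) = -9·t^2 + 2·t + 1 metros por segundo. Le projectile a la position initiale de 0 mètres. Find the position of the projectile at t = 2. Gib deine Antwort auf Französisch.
Nous devons intégrer notre équation de la vitesse v(t) = -9·t^2 + 2·t + 1 1 fois. L'intégrale de la vitesse est la position. En utilisant x(0) = 0, nous obtenons x(t) = -3·t^3 + t^2 + t. En utilisant x(t) = -3·t^3 + t^2 + t et en substituant t = 2, nous trouvons x = -18.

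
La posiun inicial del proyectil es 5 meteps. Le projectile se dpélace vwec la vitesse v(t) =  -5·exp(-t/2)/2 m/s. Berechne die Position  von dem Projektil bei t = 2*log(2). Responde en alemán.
Wir müssen unsere Gleichung für die Geschwindigkeit v(t) = -5·exp(-t/2)/2 1-mal integrieren. Mit ∫v(t)dt und Anwendung von x(0) = 5, finden wir x(t) = 5·exp(-t/2). Wir haben die Position x(t) = 5·exp(-t/2). Durch Einsetzen von t = 2*log(2): x(2*log(2)) = 5/2.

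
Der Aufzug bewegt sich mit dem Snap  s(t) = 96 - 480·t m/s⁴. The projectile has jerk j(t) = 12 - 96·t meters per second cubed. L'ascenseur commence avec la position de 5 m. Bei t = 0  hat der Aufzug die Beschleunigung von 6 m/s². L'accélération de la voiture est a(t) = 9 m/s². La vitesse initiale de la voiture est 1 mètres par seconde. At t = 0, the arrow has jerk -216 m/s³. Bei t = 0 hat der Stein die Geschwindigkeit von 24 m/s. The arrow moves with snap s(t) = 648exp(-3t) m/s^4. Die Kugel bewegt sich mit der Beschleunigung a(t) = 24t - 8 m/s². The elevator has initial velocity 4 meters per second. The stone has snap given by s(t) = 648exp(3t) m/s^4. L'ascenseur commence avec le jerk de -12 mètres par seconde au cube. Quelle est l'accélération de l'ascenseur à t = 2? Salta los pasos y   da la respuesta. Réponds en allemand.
Die Beschleunigung bei t = 2 ist a = -466.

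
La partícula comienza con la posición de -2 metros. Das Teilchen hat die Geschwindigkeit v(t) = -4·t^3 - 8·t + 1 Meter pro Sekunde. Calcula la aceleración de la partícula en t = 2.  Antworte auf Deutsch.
Ausgehend von der Geschwindigkeit v(t) = -4·t^3 - 8·t + 1, nehmen wir 1 Ableitung. Durch Ableiten von der Geschwindigkeit erhalten wir die Beschleunigung: a(t) = -12·t^2 - 8. Mit a(t) = -12·t^2 - 8 und Einsetzen von t = 2, finden wir a = -56.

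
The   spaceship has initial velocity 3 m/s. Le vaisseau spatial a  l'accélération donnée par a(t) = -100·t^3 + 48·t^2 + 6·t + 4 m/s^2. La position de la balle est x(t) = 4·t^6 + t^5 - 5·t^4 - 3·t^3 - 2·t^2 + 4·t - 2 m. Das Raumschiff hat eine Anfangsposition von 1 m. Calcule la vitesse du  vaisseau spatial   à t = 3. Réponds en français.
En partant de l'accélération a(t) = -100·t^3 + 48·t^2 + 6·t + 4, nous prenons 1 intégrale. L'intégrale de l'accélération est la vitesse. En utilisant v(0) = 3, nous obtenons v(t) = -25·t^4 + 16·t^3 + 3·t^2 + 4·t + 3. Nous avons la vitesse v(t) = -25·t^4 + 16·t^3 + 3·t^2 + 4·t + 3. En substituant t = 3: v(3) = -1551.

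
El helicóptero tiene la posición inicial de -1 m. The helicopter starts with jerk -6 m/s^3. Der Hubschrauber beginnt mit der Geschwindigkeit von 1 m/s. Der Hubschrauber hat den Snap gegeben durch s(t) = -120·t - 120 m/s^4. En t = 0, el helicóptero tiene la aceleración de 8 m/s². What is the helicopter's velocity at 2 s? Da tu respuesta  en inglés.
We must find the antiderivative of our snap equation s(t) = -120·t - 120 3 times. Integrating snap and using the initial condition j(0) = -6, we get j(t) = -60·t^2 - 120·t - 6. Taking ∫j(t)dt and applying a(0) = 8, we find a(t) = -20·t^3 - 60·t^2 - 6·t + 8. Finding the integral of a(t) and using v(0) = 1: v(t) = -5·t^4 - 20·t^3 - 3·t^2 + 8·t + 1. From the given velocity equation v(t) = -5·t^4 - 20·t^3 - 3·t^2 + 8·t + 1, we substitute t = 2 to get v = -235.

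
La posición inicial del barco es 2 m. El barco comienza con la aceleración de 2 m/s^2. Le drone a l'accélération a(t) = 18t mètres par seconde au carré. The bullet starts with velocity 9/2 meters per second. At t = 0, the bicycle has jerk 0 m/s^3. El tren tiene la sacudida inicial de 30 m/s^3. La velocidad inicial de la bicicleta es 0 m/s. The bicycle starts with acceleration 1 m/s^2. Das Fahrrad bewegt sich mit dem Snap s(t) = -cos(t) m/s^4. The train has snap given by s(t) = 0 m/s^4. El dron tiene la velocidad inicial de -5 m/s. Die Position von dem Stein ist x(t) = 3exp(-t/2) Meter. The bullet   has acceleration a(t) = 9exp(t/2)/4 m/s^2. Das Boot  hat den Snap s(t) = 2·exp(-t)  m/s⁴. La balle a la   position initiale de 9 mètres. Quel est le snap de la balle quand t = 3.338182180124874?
En partant de l'accélération a(t) = 9·exp(t/2)/4, nous prenons 2 dérivées. La dérivée de l'accélération donne le jerk: j(t) = 9·exp(t/2)/8. En prenant d/dt de j(t), nous trouvons s(t) = 9·exp(t/2)/16. Nous avons le snap s(t) = 9·exp(t/2)/16. En substituant t = 3.338182180124874: s(3.338182180124874) = 2.98537971111701.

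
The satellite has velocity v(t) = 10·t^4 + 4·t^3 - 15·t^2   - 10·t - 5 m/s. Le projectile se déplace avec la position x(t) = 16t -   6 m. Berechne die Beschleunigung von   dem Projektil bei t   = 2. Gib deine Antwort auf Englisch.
Starting from position x(t) = 16·t - 6, we take 2 derivatives. Differentiating position, we get velocity: v(t) = 16. Differentiating velocity, we get acceleration: a(t) = 0. From the given acceleration equation a(t) = 0, we substitute t = 2 to get a = 0.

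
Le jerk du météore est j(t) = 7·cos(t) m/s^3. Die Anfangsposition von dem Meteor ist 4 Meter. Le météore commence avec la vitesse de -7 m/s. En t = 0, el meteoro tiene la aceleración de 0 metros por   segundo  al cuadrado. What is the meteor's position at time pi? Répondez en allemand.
Ausgehend von dem Ruck j(t) = 7·cos(t), nehmen wir 3 Stammfunktionen. Das Integral von dem Ruck ist die Beschleunigung. Mit a(0) = 0 erhalten wir a(t) = 7·sin(t). Durch Integration von der Beschleunigung und Verwendung der Anfangsbedingung v(0) = -7, erhalten wir v(t) = -7·cos(t). Durch Integration von der Geschwindigkeit und Verwendung der Anfangsbedingung x(0) = 4, erhalten wir x(t) = 4 - 7·sin(t). Aus der Gleichung für die Position x(t) = 4 - 7·sin(t), setzen wir t = pi ein und erhalten x = 4.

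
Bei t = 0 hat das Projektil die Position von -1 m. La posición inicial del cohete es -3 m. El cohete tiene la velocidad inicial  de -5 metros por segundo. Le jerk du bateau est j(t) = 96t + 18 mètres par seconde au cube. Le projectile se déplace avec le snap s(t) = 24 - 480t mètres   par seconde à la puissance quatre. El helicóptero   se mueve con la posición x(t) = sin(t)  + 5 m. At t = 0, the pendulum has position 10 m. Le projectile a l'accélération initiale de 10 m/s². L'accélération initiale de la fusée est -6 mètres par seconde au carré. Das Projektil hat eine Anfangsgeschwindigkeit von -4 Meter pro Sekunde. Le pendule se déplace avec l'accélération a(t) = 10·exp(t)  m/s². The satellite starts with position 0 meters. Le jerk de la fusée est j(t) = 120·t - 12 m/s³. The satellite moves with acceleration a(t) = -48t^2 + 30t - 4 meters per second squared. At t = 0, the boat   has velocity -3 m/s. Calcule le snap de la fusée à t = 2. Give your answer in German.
Um dies zu lösen, müssen wir 1 Ableitung unserer Gleichung für den Ruck j(t) = 120·t - 12 nehmen. Mit d/dt von j(t) finden wir s(t) = 120. Aus der Gleichung für den Snap s(t) = 120, setzen wir t = 2 ein und erhalten s = 120.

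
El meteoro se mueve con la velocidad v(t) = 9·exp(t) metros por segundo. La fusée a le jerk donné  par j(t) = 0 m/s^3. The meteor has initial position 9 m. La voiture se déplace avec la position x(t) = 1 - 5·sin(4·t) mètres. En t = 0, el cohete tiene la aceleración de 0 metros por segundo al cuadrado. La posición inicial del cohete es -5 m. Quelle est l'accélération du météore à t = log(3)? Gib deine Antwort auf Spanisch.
Partiendo de la velocidad v(t) = 9·exp(t), tomamos 1 derivada. Tomando d/dt de v(t), encontramos a(t) = 9·exp(t). De la ecuación de la aceleración a(t) = 9·exp(t), sustituimos t = log(3) para obtener a = 27.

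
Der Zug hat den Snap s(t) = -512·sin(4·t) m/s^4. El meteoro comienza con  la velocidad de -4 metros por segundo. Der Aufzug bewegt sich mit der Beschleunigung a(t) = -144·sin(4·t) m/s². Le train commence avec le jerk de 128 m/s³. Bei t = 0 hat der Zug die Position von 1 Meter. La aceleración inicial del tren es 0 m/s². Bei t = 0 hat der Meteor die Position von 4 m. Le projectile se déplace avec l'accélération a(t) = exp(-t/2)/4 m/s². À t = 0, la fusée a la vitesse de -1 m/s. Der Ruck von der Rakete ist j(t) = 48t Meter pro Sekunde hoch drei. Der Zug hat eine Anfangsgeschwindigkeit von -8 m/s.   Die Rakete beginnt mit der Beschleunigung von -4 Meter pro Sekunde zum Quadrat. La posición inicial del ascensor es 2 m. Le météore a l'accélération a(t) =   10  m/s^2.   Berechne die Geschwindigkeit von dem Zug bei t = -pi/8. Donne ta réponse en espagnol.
Necesitamos integrar nuestra ecuación del snap s(t) = -512·sin(4·t) 3 veces. La antiderivada del snap, con j(0) = 128, da la sacudida: j(t) = 128·cos(4·t). Tomando ∫j(t)dt y aplicando a(0) = 0, encontramos a(t) = 32·sin(4·t). Tomando ∫a(t)dt y aplicando v(0) = -8, encontramos v(t) = -8·cos(4·t). Tenemos la velocidad v(t) = -8·cos(4·t). Sustituyendo t = -pi/8: v(-pi/8) = 0.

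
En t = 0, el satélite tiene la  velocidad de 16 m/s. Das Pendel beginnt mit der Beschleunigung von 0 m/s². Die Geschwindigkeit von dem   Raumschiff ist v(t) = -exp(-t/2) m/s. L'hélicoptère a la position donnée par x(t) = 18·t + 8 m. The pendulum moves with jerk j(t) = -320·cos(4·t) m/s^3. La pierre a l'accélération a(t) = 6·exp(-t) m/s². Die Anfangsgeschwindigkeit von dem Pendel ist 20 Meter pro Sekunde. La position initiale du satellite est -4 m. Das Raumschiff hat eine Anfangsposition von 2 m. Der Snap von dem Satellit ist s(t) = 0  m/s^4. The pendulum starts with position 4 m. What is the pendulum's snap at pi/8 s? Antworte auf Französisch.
Nous devons dériver notre équation du jerk j(t) = -320·cos(4·t) 1 fois. En prenant d/dt de j(t), nous trouvons s(t) = 1280·sin(4·t). En utilisant s(t) = 1280·sin(4·t) et en substituant t = pi/8, nous trouvons s = 1280.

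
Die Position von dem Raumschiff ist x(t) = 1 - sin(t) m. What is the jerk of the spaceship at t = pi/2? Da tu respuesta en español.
Debemos derivar nuestra ecuación de la posición x(t) = 1 - sin(t) 3 veces. La derivada de la posición da la velocidad: v(t) = -cos(t). La derivada de la velocidad da la aceleración: a(t) = sin(t). Tomando d/dt de a(t), encontramos j(t) = cos(t). De la ecuación de la sacudida j(t) = cos(t), sustituimos t = pi/2 para obtener j = 0.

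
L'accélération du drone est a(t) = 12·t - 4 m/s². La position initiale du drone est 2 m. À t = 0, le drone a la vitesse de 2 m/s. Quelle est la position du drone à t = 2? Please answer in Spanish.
Para resolver esto, necesitamos tomar 2 antiderivadas de nuestra ecuación de la aceleración a(t) = 12·t - 4. Integrando la aceleración y usando la condición inicial v(0) = 2, obtenemos v(t) = 6·t^2 - 4·t + 2. La antiderivada de la velocidad es la posición. Usando x(0) = 2, obtenemos x(t) = 2·t^3 - 2·t^2 + 2·t + 2. Usando x(t) = 2·t^3 - 2·t^2 + 2·t + 2 y sustituyendo t = 2, encontramos x = 14.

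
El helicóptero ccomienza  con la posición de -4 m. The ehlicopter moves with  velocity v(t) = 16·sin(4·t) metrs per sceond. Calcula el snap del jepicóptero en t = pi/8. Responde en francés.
Nous devons dériver notre équation de la vitesse v(t) = 16·sin(4·t) 3 fois. En prenant d/dt de v(t), nous trouvons a(t) = 64·cos(4·t). La dérivée de l'accélération donne le jerk: j(t) = -256·sin(4·t). En prenant d/dt de j(t), nous trouvons s(t) = -1024·cos(4·t). De l'équation du snap s(t) = -1024·cos(4·t), nous substituons t = pi/8 pour obtenir s = 0.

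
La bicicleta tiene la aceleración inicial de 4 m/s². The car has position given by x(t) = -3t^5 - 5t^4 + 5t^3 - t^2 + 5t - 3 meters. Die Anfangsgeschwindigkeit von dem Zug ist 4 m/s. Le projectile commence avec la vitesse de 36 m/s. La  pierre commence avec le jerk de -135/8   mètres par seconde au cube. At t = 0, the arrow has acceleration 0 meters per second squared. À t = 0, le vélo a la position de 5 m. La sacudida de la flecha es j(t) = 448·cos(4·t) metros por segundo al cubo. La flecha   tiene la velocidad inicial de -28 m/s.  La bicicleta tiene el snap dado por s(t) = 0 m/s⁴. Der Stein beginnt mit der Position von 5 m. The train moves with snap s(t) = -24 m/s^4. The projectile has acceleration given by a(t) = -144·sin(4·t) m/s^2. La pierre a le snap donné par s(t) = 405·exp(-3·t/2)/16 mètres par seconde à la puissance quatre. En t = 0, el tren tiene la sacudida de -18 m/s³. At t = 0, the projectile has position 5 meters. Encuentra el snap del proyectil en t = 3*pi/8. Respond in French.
Pour résoudre ceci, nous devons prendre 2 dérivées de notre équation de l'accélération a(t) = -144·sin(4·t). En prenant d/dt de a(t), nous trouvons j(t) = -576·cos(4·t). En dérivant le jerk, nous obtenons le snap: s(t) = 2304·sin(4·t). De l'équation du snap s(t) = 2304·sin(4·t), nous substituons t = 3*pi/8 pour obtenir s = -2304.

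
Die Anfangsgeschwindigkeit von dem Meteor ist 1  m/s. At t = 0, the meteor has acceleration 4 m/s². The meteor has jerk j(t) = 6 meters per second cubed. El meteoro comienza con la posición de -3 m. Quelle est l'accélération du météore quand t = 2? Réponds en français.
En partant du jerk j(t) = 6, nous prenons 1 primitive. L'intégrale du jerk est l'accélération. En utilisant a(0) = 4, nous obtenons a(t) = 6·t + 4. En utilisant a(t) = 6·t + 4 et en substituant t = 2, nous trouvons a = 16.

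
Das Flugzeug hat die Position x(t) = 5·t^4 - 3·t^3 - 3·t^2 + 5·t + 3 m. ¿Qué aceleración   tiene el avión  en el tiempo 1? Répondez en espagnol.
Partiendo de la posición x(t) = 5·t^4 - 3·t^3 - 3·t^2 + 5·t + 3, tomamos 2 derivadas. Derivando la posición, obtenemos la velocidad: v(t) = 20·t^3 - 9·t^2 - 6·t + 5. La derivada de la velocidad da la aceleración: a(t) = 60·t^2 - 18·t - 6. De la ecuación de la aceleración a(t) = 60·t^2 - 18·t - 6, sustituimos t = 1 para obtener a = 36.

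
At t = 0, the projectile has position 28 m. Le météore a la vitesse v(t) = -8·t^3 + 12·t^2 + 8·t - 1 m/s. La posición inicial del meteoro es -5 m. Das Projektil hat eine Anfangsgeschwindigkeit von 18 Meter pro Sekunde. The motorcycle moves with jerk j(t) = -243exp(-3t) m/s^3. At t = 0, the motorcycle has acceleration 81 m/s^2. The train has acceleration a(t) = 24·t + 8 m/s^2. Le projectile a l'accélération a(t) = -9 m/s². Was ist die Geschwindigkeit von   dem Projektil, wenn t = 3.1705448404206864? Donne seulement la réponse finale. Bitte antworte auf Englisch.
v(3.1705448404206864) = -10.5349035637862.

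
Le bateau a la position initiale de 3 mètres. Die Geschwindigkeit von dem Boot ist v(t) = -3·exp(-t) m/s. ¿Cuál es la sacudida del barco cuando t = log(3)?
Partiendo de la velocidad v(t) = -3·exp(-t), tomamos 2 derivadas. Derivando la velocidad, obtenemos la aceleración: a(t) = 3·exp(-t). Tomando d/dt de a(t), encontramos j(t) = -3·exp(-t). Usando j(t) = -3·exp(-t) y sustituyendo t = log(3), encontramos j = -1.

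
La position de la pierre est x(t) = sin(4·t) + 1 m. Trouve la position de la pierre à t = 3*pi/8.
En utilisant x(t) = sin(4·t) + 1 et en substituant t = 3*pi/8, nous trouvons x = 0.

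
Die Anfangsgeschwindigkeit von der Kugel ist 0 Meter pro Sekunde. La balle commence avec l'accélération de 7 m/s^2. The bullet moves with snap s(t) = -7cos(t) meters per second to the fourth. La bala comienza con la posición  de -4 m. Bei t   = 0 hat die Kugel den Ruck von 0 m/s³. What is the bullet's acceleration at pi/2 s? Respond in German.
Wir müssen unsere Gleichung für den Snap s(t) = -7·cos(t) 2-mal integrieren. Durch Integration von dem Snap und Verwendung der Anfangsbedingung j(0) = 0, erhalten wir j(t) = -7·sin(t). Die Stammfunktion von dem Ruck, mit a(0) = 7, ergibt die Beschleunigung: a(t) = 7·cos(t). Aus der Gleichung für die Beschleunigung a(t) = 7·cos(t), setzen wir t = pi/2 ein und erhalten a = 0.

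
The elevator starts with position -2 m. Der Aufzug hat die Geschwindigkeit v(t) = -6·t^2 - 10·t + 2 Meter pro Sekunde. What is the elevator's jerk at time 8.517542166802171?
We must differentiate our velocity equation v(t) = -6·t^2 - 10·t + 2 2 times. The derivative of velocity gives acceleration: a(t) = -12·t - 10. Differentiating acceleration, we get jerk: j(t) = -12. Using j(t) = -12 and substituting t = 8.517542166802171, we find j = -12.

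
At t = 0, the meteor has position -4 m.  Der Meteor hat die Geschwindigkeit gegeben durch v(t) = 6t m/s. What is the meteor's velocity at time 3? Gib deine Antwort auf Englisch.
Using v(t) = 6·t and substituting t = 3, we find v = 18.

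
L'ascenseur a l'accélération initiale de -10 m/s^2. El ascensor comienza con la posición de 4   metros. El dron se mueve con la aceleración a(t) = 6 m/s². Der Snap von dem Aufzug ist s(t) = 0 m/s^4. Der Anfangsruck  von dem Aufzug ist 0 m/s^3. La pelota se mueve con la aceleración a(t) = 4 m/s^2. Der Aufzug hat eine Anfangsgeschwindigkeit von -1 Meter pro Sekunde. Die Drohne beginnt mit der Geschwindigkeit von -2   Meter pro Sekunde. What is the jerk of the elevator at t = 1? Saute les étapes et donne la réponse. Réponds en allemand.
Der Ruck bei t = 1 ist j = 0.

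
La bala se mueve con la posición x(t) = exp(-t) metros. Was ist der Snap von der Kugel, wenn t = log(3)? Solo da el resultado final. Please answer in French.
La réponse est 1/3.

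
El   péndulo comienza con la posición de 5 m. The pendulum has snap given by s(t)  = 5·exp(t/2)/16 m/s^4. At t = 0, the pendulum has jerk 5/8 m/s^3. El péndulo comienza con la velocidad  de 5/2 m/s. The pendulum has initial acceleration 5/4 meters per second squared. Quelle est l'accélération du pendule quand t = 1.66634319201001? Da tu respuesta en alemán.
Wir müssen die Stammfunktion unserer Gleichung für den Snap s(t) = 5·exp(t/2)/16 2-mal finden. Die Stammfunktion von dem Snap, mit j(0) = 5/8, ergibt den Ruck: j(t) = 5·exp(t/2)/8. Durch Integration von dem Ruck und Verwendung der Anfangsbedingung a(0) = 5/4, erhalten wir a(t) = 5·exp(t/2)/4. Wir haben die Beschleunigung a(t) = 5·exp(t/2)/4. Durch Einsetzen von t = 1.66634319201001: a(1.66634319201001) = 2.87575470911704.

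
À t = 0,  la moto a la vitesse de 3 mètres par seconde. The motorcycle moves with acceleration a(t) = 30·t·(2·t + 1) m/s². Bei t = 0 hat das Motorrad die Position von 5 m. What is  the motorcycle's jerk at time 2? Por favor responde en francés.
Nous devons dériver notre équation de l'accélération a(t) = 30·t·(2·t + 1) 1 fois. En prenant d/dt de a(t), nous trouvons j(t) = 120·t + 30. Nous avons le jerk j(t) = 120·t + 30. En substituant t = 2: j(2) = 270.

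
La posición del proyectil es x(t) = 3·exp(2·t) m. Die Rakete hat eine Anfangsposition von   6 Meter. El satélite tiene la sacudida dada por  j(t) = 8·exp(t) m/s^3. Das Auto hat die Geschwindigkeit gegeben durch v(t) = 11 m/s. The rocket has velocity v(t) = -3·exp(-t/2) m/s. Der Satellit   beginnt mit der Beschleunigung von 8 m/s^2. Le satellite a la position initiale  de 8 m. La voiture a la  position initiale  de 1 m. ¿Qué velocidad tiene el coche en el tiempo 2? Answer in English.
We have velocity v(t) = 11. Substituting t = 2: v(2) = 11.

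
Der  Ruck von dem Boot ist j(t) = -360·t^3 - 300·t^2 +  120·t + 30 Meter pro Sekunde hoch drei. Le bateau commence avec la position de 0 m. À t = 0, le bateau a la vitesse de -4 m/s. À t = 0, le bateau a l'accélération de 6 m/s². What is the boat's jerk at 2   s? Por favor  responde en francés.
Nous avons le jerk j(t) = -360·t^3 - 300·t^2 + 120·t + 30. En substituant t = 2: j(2) = -3810.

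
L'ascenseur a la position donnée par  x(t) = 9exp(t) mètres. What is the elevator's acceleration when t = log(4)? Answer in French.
Nous devons dériver notre équation de la position x(t) = 9·exp(t) 2 fois. En prenant d/dt de x(t), nous trouvons v(t) = 9·exp(t). La dérivée de la vitesse donne l'accélération: a(t) = 9·exp(t). Nous avons l'accélération a(t) = 9·exp(t). En substituant t = log(4): a(log(4)) = 36.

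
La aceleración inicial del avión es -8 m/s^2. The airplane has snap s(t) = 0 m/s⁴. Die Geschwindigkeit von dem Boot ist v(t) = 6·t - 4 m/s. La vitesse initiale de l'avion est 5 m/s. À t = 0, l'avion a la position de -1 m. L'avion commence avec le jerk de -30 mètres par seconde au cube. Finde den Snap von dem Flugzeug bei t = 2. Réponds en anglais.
From the given snap equation s(t) = 0, we substitute t = 2 to get s = 0.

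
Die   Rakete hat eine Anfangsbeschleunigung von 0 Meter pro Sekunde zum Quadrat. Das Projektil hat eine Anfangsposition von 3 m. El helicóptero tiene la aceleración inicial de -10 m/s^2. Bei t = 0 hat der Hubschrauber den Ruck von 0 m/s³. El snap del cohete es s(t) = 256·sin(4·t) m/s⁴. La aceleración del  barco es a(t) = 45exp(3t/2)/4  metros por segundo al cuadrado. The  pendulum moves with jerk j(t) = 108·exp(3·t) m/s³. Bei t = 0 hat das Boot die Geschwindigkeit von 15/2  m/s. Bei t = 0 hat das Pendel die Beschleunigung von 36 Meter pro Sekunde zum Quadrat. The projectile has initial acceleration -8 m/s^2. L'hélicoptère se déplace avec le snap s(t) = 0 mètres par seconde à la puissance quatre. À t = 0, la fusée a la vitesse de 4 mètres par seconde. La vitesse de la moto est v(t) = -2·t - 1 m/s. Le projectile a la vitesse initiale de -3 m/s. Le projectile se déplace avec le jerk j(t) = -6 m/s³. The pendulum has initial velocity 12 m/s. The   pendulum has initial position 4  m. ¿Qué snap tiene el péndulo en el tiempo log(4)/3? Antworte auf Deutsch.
Wir müssen unsere Gleichung für den Ruck j(t) = 108·exp(3·t) 1-mal ableiten. Die Ableitung von dem Ruck ergibt den Snap: s(t) = 324·exp(3·t). Aus der Gleichung für den Snap s(t) = 324·exp(3·t), setzen wir t = log(4)/3 ein und erhalten s = 1296.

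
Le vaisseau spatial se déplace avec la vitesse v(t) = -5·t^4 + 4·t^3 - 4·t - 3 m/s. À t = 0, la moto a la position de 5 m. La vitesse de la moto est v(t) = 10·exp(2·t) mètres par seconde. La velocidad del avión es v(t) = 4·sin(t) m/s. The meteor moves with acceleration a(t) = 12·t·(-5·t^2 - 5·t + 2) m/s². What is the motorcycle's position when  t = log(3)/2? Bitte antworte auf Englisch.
To solve this, we need to take 1 integral of our velocity equation v(t) = 10·exp(2·t). The integral of velocity is position. Using x(0) = 5, we get x(t) = 5·exp(2·t). From the given position equation x(t) = 5·exp(2·t), we substitute t = log(3)/2 to get x = 15.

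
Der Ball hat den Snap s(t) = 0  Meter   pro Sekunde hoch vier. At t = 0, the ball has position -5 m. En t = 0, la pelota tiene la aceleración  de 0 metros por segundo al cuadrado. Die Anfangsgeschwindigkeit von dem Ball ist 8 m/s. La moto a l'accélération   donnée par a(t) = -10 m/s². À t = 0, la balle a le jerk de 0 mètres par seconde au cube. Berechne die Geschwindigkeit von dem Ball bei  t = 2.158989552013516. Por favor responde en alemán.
Ausgehend von dem Snap s(t) = 0, nehmen wir 3 Integrale. Mit ∫s(t)dt und Anwendung von j(0) = 0, finden wir j(t) = 0. Das Integral von dem Ruck ist die Beschleunigung. Mit a(0) = 0 erhalten wir a(t) = 0. Die Stammfunktion von der Beschleunigung, mit v(0) = 8, ergibt die Geschwindigkeit: v(t) = 8. Mit v(t) = 8 und Einsetzen von t = 2.158989552013516, finden wir v = 8.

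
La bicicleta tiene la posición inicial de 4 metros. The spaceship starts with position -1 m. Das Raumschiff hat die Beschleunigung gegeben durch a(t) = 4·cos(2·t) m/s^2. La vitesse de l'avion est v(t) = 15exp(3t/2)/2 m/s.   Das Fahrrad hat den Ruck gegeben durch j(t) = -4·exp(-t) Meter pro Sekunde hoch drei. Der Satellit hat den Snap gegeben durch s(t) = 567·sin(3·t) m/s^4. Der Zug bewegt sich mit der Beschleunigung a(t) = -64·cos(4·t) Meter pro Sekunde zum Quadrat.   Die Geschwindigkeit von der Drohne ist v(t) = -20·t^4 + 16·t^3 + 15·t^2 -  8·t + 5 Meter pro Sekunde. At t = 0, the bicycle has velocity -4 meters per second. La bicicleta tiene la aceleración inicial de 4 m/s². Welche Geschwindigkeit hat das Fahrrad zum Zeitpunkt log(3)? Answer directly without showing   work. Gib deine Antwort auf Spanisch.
La velocidad en t = log(3) es v = -4/3.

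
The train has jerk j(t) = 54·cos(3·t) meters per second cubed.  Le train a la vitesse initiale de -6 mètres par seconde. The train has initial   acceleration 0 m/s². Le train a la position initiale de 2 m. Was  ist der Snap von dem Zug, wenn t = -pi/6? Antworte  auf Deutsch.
Wir müssen unsere Gleichung für den Ruck j(t) = 54·cos(3·t) 1-mal ableiten. Die Ableitung von dem Ruck ergibt den Snap: s(t) = -162·sin(3·t). Wir haben den Snap s(t) = -162·sin(3·t). Durch Einsetzen von t = -pi/6: s(-pi/6) = 162.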